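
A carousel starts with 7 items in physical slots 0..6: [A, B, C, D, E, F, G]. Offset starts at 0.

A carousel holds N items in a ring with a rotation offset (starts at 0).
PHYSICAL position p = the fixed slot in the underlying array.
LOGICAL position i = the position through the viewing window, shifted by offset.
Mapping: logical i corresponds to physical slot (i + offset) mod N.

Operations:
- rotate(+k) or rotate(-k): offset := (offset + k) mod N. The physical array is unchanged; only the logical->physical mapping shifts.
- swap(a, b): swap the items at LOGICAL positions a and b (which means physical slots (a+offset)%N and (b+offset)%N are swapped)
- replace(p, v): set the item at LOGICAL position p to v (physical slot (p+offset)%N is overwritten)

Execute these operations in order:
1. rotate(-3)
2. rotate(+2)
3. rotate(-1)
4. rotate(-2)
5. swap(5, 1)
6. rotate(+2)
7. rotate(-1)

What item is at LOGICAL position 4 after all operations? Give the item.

Answer: E

Derivation:
After op 1 (rotate(-3)): offset=4, physical=[A,B,C,D,E,F,G], logical=[E,F,G,A,B,C,D]
After op 2 (rotate(+2)): offset=6, physical=[A,B,C,D,E,F,G], logical=[G,A,B,C,D,E,F]
After op 3 (rotate(-1)): offset=5, physical=[A,B,C,D,E,F,G], logical=[F,G,A,B,C,D,E]
After op 4 (rotate(-2)): offset=3, physical=[A,B,C,D,E,F,G], logical=[D,E,F,G,A,B,C]
After op 5 (swap(5, 1)): offset=3, physical=[A,E,C,D,B,F,G], logical=[D,B,F,G,A,E,C]
After op 6 (rotate(+2)): offset=5, physical=[A,E,C,D,B,F,G], logical=[F,G,A,E,C,D,B]
After op 7 (rotate(-1)): offset=4, physical=[A,E,C,D,B,F,G], logical=[B,F,G,A,E,C,D]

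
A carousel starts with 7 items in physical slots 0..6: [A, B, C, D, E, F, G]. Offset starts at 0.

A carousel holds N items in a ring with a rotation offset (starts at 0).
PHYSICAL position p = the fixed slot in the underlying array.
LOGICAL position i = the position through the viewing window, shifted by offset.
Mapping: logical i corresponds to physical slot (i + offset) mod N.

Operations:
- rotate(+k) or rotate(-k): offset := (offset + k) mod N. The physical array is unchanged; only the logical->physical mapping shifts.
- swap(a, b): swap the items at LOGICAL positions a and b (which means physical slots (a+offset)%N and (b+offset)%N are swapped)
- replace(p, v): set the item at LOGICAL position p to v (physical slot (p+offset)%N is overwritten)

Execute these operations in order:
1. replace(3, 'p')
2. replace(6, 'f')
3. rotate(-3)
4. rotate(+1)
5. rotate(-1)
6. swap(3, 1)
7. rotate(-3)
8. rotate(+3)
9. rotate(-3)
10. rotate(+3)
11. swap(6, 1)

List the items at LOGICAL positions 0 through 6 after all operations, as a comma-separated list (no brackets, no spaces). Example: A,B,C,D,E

Answer: E,p,f,F,B,C,A

Derivation:
After op 1 (replace(3, 'p')): offset=0, physical=[A,B,C,p,E,F,G], logical=[A,B,C,p,E,F,G]
After op 2 (replace(6, 'f')): offset=0, physical=[A,B,C,p,E,F,f], logical=[A,B,C,p,E,F,f]
After op 3 (rotate(-3)): offset=4, physical=[A,B,C,p,E,F,f], logical=[E,F,f,A,B,C,p]
After op 4 (rotate(+1)): offset=5, physical=[A,B,C,p,E,F,f], logical=[F,f,A,B,C,p,E]
After op 5 (rotate(-1)): offset=4, physical=[A,B,C,p,E,F,f], logical=[E,F,f,A,B,C,p]
After op 6 (swap(3, 1)): offset=4, physical=[F,B,C,p,E,A,f], logical=[E,A,f,F,B,C,p]
After op 7 (rotate(-3)): offset=1, physical=[F,B,C,p,E,A,f], logical=[B,C,p,E,A,f,F]
After op 8 (rotate(+3)): offset=4, physical=[F,B,C,p,E,A,f], logical=[E,A,f,F,B,C,p]
After op 9 (rotate(-3)): offset=1, physical=[F,B,C,p,E,A,f], logical=[B,C,p,E,A,f,F]
After op 10 (rotate(+3)): offset=4, physical=[F,B,C,p,E,A,f], logical=[E,A,f,F,B,C,p]
After op 11 (swap(6, 1)): offset=4, physical=[F,B,C,A,E,p,f], logical=[E,p,f,F,B,C,A]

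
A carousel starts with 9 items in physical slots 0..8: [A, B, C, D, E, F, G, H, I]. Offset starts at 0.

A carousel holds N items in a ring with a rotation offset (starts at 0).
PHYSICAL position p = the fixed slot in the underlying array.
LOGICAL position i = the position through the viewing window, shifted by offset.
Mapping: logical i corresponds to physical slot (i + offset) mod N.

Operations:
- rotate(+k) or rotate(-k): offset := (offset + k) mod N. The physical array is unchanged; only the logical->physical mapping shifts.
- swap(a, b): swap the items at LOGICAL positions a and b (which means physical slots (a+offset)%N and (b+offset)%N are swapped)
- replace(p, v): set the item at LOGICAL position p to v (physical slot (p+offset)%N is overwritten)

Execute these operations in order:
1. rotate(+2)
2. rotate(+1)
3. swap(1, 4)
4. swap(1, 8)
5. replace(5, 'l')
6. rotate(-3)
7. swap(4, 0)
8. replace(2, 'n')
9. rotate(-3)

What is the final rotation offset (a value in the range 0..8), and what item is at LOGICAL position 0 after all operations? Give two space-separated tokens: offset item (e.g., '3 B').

After op 1 (rotate(+2)): offset=2, physical=[A,B,C,D,E,F,G,H,I], logical=[C,D,E,F,G,H,I,A,B]
After op 2 (rotate(+1)): offset=3, physical=[A,B,C,D,E,F,G,H,I], logical=[D,E,F,G,H,I,A,B,C]
After op 3 (swap(1, 4)): offset=3, physical=[A,B,C,D,H,F,G,E,I], logical=[D,H,F,G,E,I,A,B,C]
After op 4 (swap(1, 8)): offset=3, physical=[A,B,H,D,C,F,G,E,I], logical=[D,C,F,G,E,I,A,B,H]
After op 5 (replace(5, 'l')): offset=3, physical=[A,B,H,D,C,F,G,E,l], logical=[D,C,F,G,E,l,A,B,H]
After op 6 (rotate(-3)): offset=0, physical=[A,B,H,D,C,F,G,E,l], logical=[A,B,H,D,C,F,G,E,l]
After op 7 (swap(4, 0)): offset=0, physical=[C,B,H,D,A,F,G,E,l], logical=[C,B,H,D,A,F,G,E,l]
After op 8 (replace(2, 'n')): offset=0, physical=[C,B,n,D,A,F,G,E,l], logical=[C,B,n,D,A,F,G,E,l]
After op 9 (rotate(-3)): offset=6, physical=[C,B,n,D,A,F,G,E,l], logical=[G,E,l,C,B,n,D,A,F]

Answer: 6 G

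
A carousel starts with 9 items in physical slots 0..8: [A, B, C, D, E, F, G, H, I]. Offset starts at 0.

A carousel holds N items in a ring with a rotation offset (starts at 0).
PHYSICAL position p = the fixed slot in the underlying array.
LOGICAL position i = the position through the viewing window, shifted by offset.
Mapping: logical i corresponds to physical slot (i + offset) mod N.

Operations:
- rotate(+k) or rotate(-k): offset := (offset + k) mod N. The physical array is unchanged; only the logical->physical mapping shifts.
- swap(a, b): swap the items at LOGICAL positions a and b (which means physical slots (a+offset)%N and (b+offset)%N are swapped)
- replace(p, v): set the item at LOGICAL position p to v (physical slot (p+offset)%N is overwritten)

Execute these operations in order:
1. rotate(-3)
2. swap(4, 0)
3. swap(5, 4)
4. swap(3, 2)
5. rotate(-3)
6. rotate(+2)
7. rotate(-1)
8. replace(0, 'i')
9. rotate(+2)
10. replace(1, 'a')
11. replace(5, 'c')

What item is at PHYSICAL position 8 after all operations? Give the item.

Answer: A

Derivation:
After op 1 (rotate(-3)): offset=6, physical=[A,B,C,D,E,F,G,H,I], logical=[G,H,I,A,B,C,D,E,F]
After op 2 (swap(4, 0)): offset=6, physical=[A,G,C,D,E,F,B,H,I], logical=[B,H,I,A,G,C,D,E,F]
After op 3 (swap(5, 4)): offset=6, physical=[A,C,G,D,E,F,B,H,I], logical=[B,H,I,A,C,G,D,E,F]
After op 4 (swap(3, 2)): offset=6, physical=[I,C,G,D,E,F,B,H,A], logical=[B,H,A,I,C,G,D,E,F]
After op 5 (rotate(-3)): offset=3, physical=[I,C,G,D,E,F,B,H,A], logical=[D,E,F,B,H,A,I,C,G]
After op 6 (rotate(+2)): offset=5, physical=[I,C,G,D,E,F,B,H,A], logical=[F,B,H,A,I,C,G,D,E]
After op 7 (rotate(-1)): offset=4, physical=[I,C,G,D,E,F,B,H,A], logical=[E,F,B,H,A,I,C,G,D]
After op 8 (replace(0, 'i')): offset=4, physical=[I,C,G,D,i,F,B,H,A], logical=[i,F,B,H,A,I,C,G,D]
After op 9 (rotate(+2)): offset=6, physical=[I,C,G,D,i,F,B,H,A], logical=[B,H,A,I,C,G,D,i,F]
After op 10 (replace(1, 'a')): offset=6, physical=[I,C,G,D,i,F,B,a,A], logical=[B,a,A,I,C,G,D,i,F]
After op 11 (replace(5, 'c')): offset=6, physical=[I,C,c,D,i,F,B,a,A], logical=[B,a,A,I,C,c,D,i,F]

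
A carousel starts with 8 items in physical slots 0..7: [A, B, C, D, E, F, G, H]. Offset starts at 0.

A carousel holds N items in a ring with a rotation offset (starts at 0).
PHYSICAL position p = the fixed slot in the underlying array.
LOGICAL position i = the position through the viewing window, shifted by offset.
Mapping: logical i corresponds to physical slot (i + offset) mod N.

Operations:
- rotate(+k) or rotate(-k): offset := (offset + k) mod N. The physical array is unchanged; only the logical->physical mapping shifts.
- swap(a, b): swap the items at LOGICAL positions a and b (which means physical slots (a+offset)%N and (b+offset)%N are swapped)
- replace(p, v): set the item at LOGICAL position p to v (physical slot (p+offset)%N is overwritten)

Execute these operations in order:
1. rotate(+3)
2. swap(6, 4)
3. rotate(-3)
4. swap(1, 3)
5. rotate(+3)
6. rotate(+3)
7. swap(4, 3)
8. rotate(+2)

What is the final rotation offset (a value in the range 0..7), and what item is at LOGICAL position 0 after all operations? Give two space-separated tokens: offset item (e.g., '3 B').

After op 1 (rotate(+3)): offset=3, physical=[A,B,C,D,E,F,G,H], logical=[D,E,F,G,H,A,B,C]
After op 2 (swap(6, 4)): offset=3, physical=[A,H,C,D,E,F,G,B], logical=[D,E,F,G,B,A,H,C]
After op 3 (rotate(-3)): offset=0, physical=[A,H,C,D,E,F,G,B], logical=[A,H,C,D,E,F,G,B]
After op 4 (swap(1, 3)): offset=0, physical=[A,D,C,H,E,F,G,B], logical=[A,D,C,H,E,F,G,B]
After op 5 (rotate(+3)): offset=3, physical=[A,D,C,H,E,F,G,B], logical=[H,E,F,G,B,A,D,C]
After op 6 (rotate(+3)): offset=6, physical=[A,D,C,H,E,F,G,B], logical=[G,B,A,D,C,H,E,F]
After op 7 (swap(4, 3)): offset=6, physical=[A,C,D,H,E,F,G,B], logical=[G,B,A,C,D,H,E,F]
After op 8 (rotate(+2)): offset=0, physical=[A,C,D,H,E,F,G,B], logical=[A,C,D,H,E,F,G,B]

Answer: 0 A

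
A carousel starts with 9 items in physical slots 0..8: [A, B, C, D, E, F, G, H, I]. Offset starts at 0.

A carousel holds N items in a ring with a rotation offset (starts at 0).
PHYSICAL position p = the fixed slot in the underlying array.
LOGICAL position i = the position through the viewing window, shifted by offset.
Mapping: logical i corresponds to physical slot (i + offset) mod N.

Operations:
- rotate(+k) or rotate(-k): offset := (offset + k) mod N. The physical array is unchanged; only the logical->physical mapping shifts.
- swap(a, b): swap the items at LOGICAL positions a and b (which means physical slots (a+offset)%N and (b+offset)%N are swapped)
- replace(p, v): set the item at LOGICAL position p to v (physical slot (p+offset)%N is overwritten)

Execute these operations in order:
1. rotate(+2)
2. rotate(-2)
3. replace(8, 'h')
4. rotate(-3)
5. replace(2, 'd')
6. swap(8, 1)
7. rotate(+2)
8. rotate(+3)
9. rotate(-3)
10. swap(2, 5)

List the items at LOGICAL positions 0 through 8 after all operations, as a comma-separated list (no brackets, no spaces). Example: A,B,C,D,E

Answer: d,A,E,C,D,B,H,G,F

Derivation:
After op 1 (rotate(+2)): offset=2, physical=[A,B,C,D,E,F,G,H,I], logical=[C,D,E,F,G,H,I,A,B]
After op 2 (rotate(-2)): offset=0, physical=[A,B,C,D,E,F,G,H,I], logical=[A,B,C,D,E,F,G,H,I]
After op 3 (replace(8, 'h')): offset=0, physical=[A,B,C,D,E,F,G,H,h], logical=[A,B,C,D,E,F,G,H,h]
After op 4 (rotate(-3)): offset=6, physical=[A,B,C,D,E,F,G,H,h], logical=[G,H,h,A,B,C,D,E,F]
After op 5 (replace(2, 'd')): offset=6, physical=[A,B,C,D,E,F,G,H,d], logical=[G,H,d,A,B,C,D,E,F]
After op 6 (swap(8, 1)): offset=6, physical=[A,B,C,D,E,H,G,F,d], logical=[G,F,d,A,B,C,D,E,H]
After op 7 (rotate(+2)): offset=8, physical=[A,B,C,D,E,H,G,F,d], logical=[d,A,B,C,D,E,H,G,F]
After op 8 (rotate(+3)): offset=2, physical=[A,B,C,D,E,H,G,F,d], logical=[C,D,E,H,G,F,d,A,B]
After op 9 (rotate(-3)): offset=8, physical=[A,B,C,D,E,H,G,F,d], logical=[d,A,B,C,D,E,H,G,F]
After op 10 (swap(2, 5)): offset=8, physical=[A,E,C,D,B,H,G,F,d], logical=[d,A,E,C,D,B,H,G,F]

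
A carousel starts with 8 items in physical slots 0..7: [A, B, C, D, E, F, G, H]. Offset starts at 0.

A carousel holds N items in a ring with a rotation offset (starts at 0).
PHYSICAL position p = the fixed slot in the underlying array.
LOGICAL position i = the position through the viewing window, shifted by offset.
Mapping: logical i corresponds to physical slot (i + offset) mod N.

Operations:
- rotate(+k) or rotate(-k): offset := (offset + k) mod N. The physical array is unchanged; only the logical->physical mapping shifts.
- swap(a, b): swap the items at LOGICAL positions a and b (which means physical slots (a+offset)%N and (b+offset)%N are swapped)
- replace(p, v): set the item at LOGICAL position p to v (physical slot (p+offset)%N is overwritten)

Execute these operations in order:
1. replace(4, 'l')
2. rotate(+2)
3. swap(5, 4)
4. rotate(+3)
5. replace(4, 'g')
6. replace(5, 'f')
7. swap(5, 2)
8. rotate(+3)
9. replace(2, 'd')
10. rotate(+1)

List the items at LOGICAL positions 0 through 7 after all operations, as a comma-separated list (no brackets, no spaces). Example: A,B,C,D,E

Answer: g,d,D,l,F,H,f,A

Derivation:
After op 1 (replace(4, 'l')): offset=0, physical=[A,B,C,D,l,F,G,H], logical=[A,B,C,D,l,F,G,H]
After op 2 (rotate(+2)): offset=2, physical=[A,B,C,D,l,F,G,H], logical=[C,D,l,F,G,H,A,B]
After op 3 (swap(5, 4)): offset=2, physical=[A,B,C,D,l,F,H,G], logical=[C,D,l,F,H,G,A,B]
After op 4 (rotate(+3)): offset=5, physical=[A,B,C,D,l,F,H,G], logical=[F,H,G,A,B,C,D,l]
After op 5 (replace(4, 'g')): offset=5, physical=[A,g,C,D,l,F,H,G], logical=[F,H,G,A,g,C,D,l]
After op 6 (replace(5, 'f')): offset=5, physical=[A,g,f,D,l,F,H,G], logical=[F,H,G,A,g,f,D,l]
After op 7 (swap(5, 2)): offset=5, physical=[A,g,G,D,l,F,H,f], logical=[F,H,f,A,g,G,D,l]
After op 8 (rotate(+3)): offset=0, physical=[A,g,G,D,l,F,H,f], logical=[A,g,G,D,l,F,H,f]
After op 9 (replace(2, 'd')): offset=0, physical=[A,g,d,D,l,F,H,f], logical=[A,g,d,D,l,F,H,f]
After op 10 (rotate(+1)): offset=1, physical=[A,g,d,D,l,F,H,f], logical=[g,d,D,l,F,H,f,A]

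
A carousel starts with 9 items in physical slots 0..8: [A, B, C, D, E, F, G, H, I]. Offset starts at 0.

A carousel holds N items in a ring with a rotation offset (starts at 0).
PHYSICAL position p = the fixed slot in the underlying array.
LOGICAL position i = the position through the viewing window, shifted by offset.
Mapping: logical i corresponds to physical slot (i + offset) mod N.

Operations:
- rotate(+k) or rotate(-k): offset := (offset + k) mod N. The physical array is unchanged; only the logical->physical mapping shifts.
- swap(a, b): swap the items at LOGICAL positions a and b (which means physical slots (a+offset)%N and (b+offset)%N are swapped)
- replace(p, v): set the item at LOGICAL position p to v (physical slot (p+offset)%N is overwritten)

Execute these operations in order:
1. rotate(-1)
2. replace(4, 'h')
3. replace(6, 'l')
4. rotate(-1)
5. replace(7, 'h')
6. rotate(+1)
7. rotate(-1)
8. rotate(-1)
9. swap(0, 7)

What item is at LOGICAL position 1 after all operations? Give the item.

After op 1 (rotate(-1)): offset=8, physical=[A,B,C,D,E,F,G,H,I], logical=[I,A,B,C,D,E,F,G,H]
After op 2 (replace(4, 'h')): offset=8, physical=[A,B,C,h,E,F,G,H,I], logical=[I,A,B,C,h,E,F,G,H]
After op 3 (replace(6, 'l')): offset=8, physical=[A,B,C,h,E,l,G,H,I], logical=[I,A,B,C,h,E,l,G,H]
After op 4 (rotate(-1)): offset=7, physical=[A,B,C,h,E,l,G,H,I], logical=[H,I,A,B,C,h,E,l,G]
After op 5 (replace(7, 'h')): offset=7, physical=[A,B,C,h,E,h,G,H,I], logical=[H,I,A,B,C,h,E,h,G]
After op 6 (rotate(+1)): offset=8, physical=[A,B,C,h,E,h,G,H,I], logical=[I,A,B,C,h,E,h,G,H]
After op 7 (rotate(-1)): offset=7, physical=[A,B,C,h,E,h,G,H,I], logical=[H,I,A,B,C,h,E,h,G]
After op 8 (rotate(-1)): offset=6, physical=[A,B,C,h,E,h,G,H,I], logical=[G,H,I,A,B,C,h,E,h]
After op 9 (swap(0, 7)): offset=6, physical=[A,B,C,h,G,h,E,H,I], logical=[E,H,I,A,B,C,h,G,h]

Answer: H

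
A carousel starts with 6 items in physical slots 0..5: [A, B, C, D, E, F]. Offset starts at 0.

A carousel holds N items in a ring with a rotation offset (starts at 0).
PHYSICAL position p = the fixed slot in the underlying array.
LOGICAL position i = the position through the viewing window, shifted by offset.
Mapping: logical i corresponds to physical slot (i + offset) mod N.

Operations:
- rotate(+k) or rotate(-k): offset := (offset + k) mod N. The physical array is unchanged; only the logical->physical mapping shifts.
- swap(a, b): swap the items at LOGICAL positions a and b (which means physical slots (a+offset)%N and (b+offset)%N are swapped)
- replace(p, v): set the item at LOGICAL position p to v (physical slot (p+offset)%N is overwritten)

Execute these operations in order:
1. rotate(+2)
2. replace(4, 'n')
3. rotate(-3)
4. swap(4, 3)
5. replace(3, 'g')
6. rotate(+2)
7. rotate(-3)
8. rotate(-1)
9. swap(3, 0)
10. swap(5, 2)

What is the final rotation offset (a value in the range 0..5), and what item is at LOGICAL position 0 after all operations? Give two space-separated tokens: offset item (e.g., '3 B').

After op 1 (rotate(+2)): offset=2, physical=[A,B,C,D,E,F], logical=[C,D,E,F,A,B]
After op 2 (replace(4, 'n')): offset=2, physical=[n,B,C,D,E,F], logical=[C,D,E,F,n,B]
After op 3 (rotate(-3)): offset=5, physical=[n,B,C,D,E,F], logical=[F,n,B,C,D,E]
After op 4 (swap(4, 3)): offset=5, physical=[n,B,D,C,E,F], logical=[F,n,B,D,C,E]
After op 5 (replace(3, 'g')): offset=5, physical=[n,B,g,C,E,F], logical=[F,n,B,g,C,E]
After op 6 (rotate(+2)): offset=1, physical=[n,B,g,C,E,F], logical=[B,g,C,E,F,n]
After op 7 (rotate(-3)): offset=4, physical=[n,B,g,C,E,F], logical=[E,F,n,B,g,C]
After op 8 (rotate(-1)): offset=3, physical=[n,B,g,C,E,F], logical=[C,E,F,n,B,g]
After op 9 (swap(3, 0)): offset=3, physical=[C,B,g,n,E,F], logical=[n,E,F,C,B,g]
After op 10 (swap(5, 2)): offset=3, physical=[C,B,F,n,E,g], logical=[n,E,g,C,B,F]

Answer: 3 n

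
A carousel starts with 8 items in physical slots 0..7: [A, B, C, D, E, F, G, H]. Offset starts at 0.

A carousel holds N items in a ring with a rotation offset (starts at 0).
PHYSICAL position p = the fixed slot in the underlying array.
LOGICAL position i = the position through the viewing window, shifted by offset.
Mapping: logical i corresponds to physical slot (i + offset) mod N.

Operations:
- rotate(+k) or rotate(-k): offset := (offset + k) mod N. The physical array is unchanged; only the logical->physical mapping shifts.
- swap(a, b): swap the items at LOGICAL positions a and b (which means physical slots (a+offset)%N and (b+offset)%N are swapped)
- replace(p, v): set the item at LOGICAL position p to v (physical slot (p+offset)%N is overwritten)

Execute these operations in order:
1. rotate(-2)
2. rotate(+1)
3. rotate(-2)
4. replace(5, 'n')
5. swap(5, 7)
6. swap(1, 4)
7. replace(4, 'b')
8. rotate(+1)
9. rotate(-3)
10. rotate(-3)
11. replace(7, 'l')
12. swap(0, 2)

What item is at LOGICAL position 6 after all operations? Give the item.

Answer: B

Derivation:
After op 1 (rotate(-2)): offset=6, physical=[A,B,C,D,E,F,G,H], logical=[G,H,A,B,C,D,E,F]
After op 2 (rotate(+1)): offset=7, physical=[A,B,C,D,E,F,G,H], logical=[H,A,B,C,D,E,F,G]
After op 3 (rotate(-2)): offset=5, physical=[A,B,C,D,E,F,G,H], logical=[F,G,H,A,B,C,D,E]
After op 4 (replace(5, 'n')): offset=5, physical=[A,B,n,D,E,F,G,H], logical=[F,G,H,A,B,n,D,E]
After op 5 (swap(5, 7)): offset=5, physical=[A,B,E,D,n,F,G,H], logical=[F,G,H,A,B,E,D,n]
After op 6 (swap(1, 4)): offset=5, physical=[A,G,E,D,n,F,B,H], logical=[F,B,H,A,G,E,D,n]
After op 7 (replace(4, 'b')): offset=5, physical=[A,b,E,D,n,F,B,H], logical=[F,B,H,A,b,E,D,n]
After op 8 (rotate(+1)): offset=6, physical=[A,b,E,D,n,F,B,H], logical=[B,H,A,b,E,D,n,F]
After op 9 (rotate(-3)): offset=3, physical=[A,b,E,D,n,F,B,H], logical=[D,n,F,B,H,A,b,E]
After op 10 (rotate(-3)): offset=0, physical=[A,b,E,D,n,F,B,H], logical=[A,b,E,D,n,F,B,H]
After op 11 (replace(7, 'l')): offset=0, physical=[A,b,E,D,n,F,B,l], logical=[A,b,E,D,n,F,B,l]
After op 12 (swap(0, 2)): offset=0, physical=[E,b,A,D,n,F,B,l], logical=[E,b,A,D,n,F,B,l]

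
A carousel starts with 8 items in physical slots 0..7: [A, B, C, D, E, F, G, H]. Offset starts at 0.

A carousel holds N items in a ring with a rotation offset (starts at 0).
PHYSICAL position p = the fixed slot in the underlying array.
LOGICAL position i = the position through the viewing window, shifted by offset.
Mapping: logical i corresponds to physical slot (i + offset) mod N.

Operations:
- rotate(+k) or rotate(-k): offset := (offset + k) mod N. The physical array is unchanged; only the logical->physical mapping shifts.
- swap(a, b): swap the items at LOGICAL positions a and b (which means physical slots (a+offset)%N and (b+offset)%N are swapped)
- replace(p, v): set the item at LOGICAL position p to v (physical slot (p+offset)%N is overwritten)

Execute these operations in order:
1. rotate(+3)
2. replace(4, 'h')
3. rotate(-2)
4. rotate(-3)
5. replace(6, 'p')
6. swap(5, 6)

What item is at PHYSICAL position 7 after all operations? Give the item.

Answer: h

Derivation:
After op 1 (rotate(+3)): offset=3, physical=[A,B,C,D,E,F,G,H], logical=[D,E,F,G,H,A,B,C]
After op 2 (replace(4, 'h')): offset=3, physical=[A,B,C,D,E,F,G,h], logical=[D,E,F,G,h,A,B,C]
After op 3 (rotate(-2)): offset=1, physical=[A,B,C,D,E,F,G,h], logical=[B,C,D,E,F,G,h,A]
After op 4 (rotate(-3)): offset=6, physical=[A,B,C,D,E,F,G,h], logical=[G,h,A,B,C,D,E,F]
After op 5 (replace(6, 'p')): offset=6, physical=[A,B,C,D,p,F,G,h], logical=[G,h,A,B,C,D,p,F]
After op 6 (swap(5, 6)): offset=6, physical=[A,B,C,p,D,F,G,h], logical=[G,h,A,B,C,p,D,F]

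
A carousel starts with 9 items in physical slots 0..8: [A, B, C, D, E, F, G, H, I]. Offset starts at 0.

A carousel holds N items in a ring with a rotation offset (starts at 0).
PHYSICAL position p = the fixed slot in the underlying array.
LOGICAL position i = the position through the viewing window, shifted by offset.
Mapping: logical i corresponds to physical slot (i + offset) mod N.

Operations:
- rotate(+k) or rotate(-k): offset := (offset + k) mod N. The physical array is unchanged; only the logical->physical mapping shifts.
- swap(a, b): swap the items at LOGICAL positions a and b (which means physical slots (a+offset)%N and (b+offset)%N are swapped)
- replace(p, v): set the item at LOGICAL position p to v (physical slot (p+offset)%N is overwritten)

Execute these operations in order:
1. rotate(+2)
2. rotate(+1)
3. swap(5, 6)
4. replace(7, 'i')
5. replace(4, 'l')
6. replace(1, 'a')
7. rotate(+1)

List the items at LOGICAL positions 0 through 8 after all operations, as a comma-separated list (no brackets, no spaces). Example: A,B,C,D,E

Answer: a,F,G,l,A,I,i,C,D

Derivation:
After op 1 (rotate(+2)): offset=2, physical=[A,B,C,D,E,F,G,H,I], logical=[C,D,E,F,G,H,I,A,B]
After op 2 (rotate(+1)): offset=3, physical=[A,B,C,D,E,F,G,H,I], logical=[D,E,F,G,H,I,A,B,C]
After op 3 (swap(5, 6)): offset=3, physical=[I,B,C,D,E,F,G,H,A], logical=[D,E,F,G,H,A,I,B,C]
After op 4 (replace(7, 'i')): offset=3, physical=[I,i,C,D,E,F,G,H,A], logical=[D,E,F,G,H,A,I,i,C]
After op 5 (replace(4, 'l')): offset=3, physical=[I,i,C,D,E,F,G,l,A], logical=[D,E,F,G,l,A,I,i,C]
After op 6 (replace(1, 'a')): offset=3, physical=[I,i,C,D,a,F,G,l,A], logical=[D,a,F,G,l,A,I,i,C]
After op 7 (rotate(+1)): offset=4, physical=[I,i,C,D,a,F,G,l,A], logical=[a,F,G,l,A,I,i,C,D]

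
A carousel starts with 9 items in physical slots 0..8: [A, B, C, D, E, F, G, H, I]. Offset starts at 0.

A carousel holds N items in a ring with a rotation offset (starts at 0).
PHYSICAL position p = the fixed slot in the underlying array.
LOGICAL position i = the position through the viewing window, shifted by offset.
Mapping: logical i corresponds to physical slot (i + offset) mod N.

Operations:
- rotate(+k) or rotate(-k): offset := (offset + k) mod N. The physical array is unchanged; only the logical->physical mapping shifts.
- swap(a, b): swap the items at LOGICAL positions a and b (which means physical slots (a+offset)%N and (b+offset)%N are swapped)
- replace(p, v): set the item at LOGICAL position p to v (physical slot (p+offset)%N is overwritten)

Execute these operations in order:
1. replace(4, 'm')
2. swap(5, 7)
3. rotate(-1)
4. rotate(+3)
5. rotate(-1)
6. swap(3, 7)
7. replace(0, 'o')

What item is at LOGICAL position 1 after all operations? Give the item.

After op 1 (replace(4, 'm')): offset=0, physical=[A,B,C,D,m,F,G,H,I], logical=[A,B,C,D,m,F,G,H,I]
After op 2 (swap(5, 7)): offset=0, physical=[A,B,C,D,m,H,G,F,I], logical=[A,B,C,D,m,H,G,F,I]
After op 3 (rotate(-1)): offset=8, physical=[A,B,C,D,m,H,G,F,I], logical=[I,A,B,C,D,m,H,G,F]
After op 4 (rotate(+3)): offset=2, physical=[A,B,C,D,m,H,G,F,I], logical=[C,D,m,H,G,F,I,A,B]
After op 5 (rotate(-1)): offset=1, physical=[A,B,C,D,m,H,G,F,I], logical=[B,C,D,m,H,G,F,I,A]
After op 6 (swap(3, 7)): offset=1, physical=[A,B,C,D,I,H,G,F,m], logical=[B,C,D,I,H,G,F,m,A]
After op 7 (replace(0, 'o')): offset=1, physical=[A,o,C,D,I,H,G,F,m], logical=[o,C,D,I,H,G,F,m,A]

Answer: C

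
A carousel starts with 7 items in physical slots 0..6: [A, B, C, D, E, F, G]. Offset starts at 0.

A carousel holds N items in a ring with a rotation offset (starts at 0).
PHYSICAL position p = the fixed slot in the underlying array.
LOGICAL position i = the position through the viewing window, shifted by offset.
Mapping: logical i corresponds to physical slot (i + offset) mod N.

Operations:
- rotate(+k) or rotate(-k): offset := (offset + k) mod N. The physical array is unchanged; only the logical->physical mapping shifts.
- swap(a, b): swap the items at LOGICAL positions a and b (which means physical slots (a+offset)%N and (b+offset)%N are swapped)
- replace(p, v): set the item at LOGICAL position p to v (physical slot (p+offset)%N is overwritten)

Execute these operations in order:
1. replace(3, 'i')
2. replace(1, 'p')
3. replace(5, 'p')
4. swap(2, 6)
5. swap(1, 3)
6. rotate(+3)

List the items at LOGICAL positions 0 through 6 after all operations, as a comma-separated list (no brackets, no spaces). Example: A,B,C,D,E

Answer: p,E,p,C,A,i,G

Derivation:
After op 1 (replace(3, 'i')): offset=0, physical=[A,B,C,i,E,F,G], logical=[A,B,C,i,E,F,G]
After op 2 (replace(1, 'p')): offset=0, physical=[A,p,C,i,E,F,G], logical=[A,p,C,i,E,F,G]
After op 3 (replace(5, 'p')): offset=0, physical=[A,p,C,i,E,p,G], logical=[A,p,C,i,E,p,G]
After op 4 (swap(2, 6)): offset=0, physical=[A,p,G,i,E,p,C], logical=[A,p,G,i,E,p,C]
After op 5 (swap(1, 3)): offset=0, physical=[A,i,G,p,E,p,C], logical=[A,i,G,p,E,p,C]
After op 6 (rotate(+3)): offset=3, physical=[A,i,G,p,E,p,C], logical=[p,E,p,C,A,i,G]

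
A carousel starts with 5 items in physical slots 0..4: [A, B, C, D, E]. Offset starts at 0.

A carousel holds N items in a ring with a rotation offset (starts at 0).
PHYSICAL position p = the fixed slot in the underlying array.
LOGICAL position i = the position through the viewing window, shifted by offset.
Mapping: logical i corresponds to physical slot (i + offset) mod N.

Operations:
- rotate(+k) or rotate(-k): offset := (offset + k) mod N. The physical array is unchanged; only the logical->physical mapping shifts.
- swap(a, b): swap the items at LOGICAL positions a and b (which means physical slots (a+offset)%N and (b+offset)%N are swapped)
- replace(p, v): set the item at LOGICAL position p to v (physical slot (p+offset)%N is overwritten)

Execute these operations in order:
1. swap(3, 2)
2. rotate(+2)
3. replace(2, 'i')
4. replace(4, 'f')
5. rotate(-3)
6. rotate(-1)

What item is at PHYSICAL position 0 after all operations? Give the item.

Answer: A

Derivation:
After op 1 (swap(3, 2)): offset=0, physical=[A,B,D,C,E], logical=[A,B,D,C,E]
After op 2 (rotate(+2)): offset=2, physical=[A,B,D,C,E], logical=[D,C,E,A,B]
After op 3 (replace(2, 'i')): offset=2, physical=[A,B,D,C,i], logical=[D,C,i,A,B]
After op 4 (replace(4, 'f')): offset=2, physical=[A,f,D,C,i], logical=[D,C,i,A,f]
After op 5 (rotate(-3)): offset=4, physical=[A,f,D,C,i], logical=[i,A,f,D,C]
After op 6 (rotate(-1)): offset=3, physical=[A,f,D,C,i], logical=[C,i,A,f,D]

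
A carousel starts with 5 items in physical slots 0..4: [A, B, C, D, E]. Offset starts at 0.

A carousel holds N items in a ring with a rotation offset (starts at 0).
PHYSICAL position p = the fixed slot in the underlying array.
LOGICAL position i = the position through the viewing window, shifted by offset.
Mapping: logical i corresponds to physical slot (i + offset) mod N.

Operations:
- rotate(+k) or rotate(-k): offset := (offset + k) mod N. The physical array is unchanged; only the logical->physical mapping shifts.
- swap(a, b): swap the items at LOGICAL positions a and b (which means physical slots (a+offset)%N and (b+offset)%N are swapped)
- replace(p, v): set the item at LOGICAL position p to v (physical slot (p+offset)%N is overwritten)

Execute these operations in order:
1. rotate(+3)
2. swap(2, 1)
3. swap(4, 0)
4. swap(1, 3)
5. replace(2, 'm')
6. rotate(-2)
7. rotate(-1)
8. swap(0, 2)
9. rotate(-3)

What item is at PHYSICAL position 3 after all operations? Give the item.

After op 1 (rotate(+3)): offset=3, physical=[A,B,C,D,E], logical=[D,E,A,B,C]
After op 2 (swap(2, 1)): offset=3, physical=[E,B,C,D,A], logical=[D,A,E,B,C]
After op 3 (swap(4, 0)): offset=3, physical=[E,B,D,C,A], logical=[C,A,E,B,D]
After op 4 (swap(1, 3)): offset=3, physical=[E,A,D,C,B], logical=[C,B,E,A,D]
After op 5 (replace(2, 'm')): offset=3, physical=[m,A,D,C,B], logical=[C,B,m,A,D]
After op 6 (rotate(-2)): offset=1, physical=[m,A,D,C,B], logical=[A,D,C,B,m]
After op 7 (rotate(-1)): offset=0, physical=[m,A,D,C,B], logical=[m,A,D,C,B]
After op 8 (swap(0, 2)): offset=0, physical=[D,A,m,C,B], logical=[D,A,m,C,B]
After op 9 (rotate(-3)): offset=2, physical=[D,A,m,C,B], logical=[m,C,B,D,A]

Answer: C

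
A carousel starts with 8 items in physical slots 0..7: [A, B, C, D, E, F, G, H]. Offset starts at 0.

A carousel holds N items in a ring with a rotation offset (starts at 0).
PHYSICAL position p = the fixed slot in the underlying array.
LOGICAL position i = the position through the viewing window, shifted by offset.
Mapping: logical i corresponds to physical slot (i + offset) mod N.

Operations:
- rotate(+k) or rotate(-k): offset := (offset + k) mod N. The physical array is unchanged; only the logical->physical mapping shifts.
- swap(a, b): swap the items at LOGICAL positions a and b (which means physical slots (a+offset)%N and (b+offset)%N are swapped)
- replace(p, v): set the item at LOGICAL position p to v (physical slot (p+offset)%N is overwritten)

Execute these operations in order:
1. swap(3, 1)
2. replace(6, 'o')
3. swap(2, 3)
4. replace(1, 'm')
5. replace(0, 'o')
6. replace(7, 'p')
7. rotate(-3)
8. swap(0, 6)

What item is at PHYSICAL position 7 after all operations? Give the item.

After op 1 (swap(3, 1)): offset=0, physical=[A,D,C,B,E,F,G,H], logical=[A,D,C,B,E,F,G,H]
After op 2 (replace(6, 'o')): offset=0, physical=[A,D,C,B,E,F,o,H], logical=[A,D,C,B,E,F,o,H]
After op 3 (swap(2, 3)): offset=0, physical=[A,D,B,C,E,F,o,H], logical=[A,D,B,C,E,F,o,H]
After op 4 (replace(1, 'm')): offset=0, physical=[A,m,B,C,E,F,o,H], logical=[A,m,B,C,E,F,o,H]
After op 5 (replace(0, 'o')): offset=0, physical=[o,m,B,C,E,F,o,H], logical=[o,m,B,C,E,F,o,H]
After op 6 (replace(7, 'p')): offset=0, physical=[o,m,B,C,E,F,o,p], logical=[o,m,B,C,E,F,o,p]
After op 7 (rotate(-3)): offset=5, physical=[o,m,B,C,E,F,o,p], logical=[F,o,p,o,m,B,C,E]
After op 8 (swap(0, 6)): offset=5, physical=[o,m,B,F,E,C,o,p], logical=[C,o,p,o,m,B,F,E]

Answer: p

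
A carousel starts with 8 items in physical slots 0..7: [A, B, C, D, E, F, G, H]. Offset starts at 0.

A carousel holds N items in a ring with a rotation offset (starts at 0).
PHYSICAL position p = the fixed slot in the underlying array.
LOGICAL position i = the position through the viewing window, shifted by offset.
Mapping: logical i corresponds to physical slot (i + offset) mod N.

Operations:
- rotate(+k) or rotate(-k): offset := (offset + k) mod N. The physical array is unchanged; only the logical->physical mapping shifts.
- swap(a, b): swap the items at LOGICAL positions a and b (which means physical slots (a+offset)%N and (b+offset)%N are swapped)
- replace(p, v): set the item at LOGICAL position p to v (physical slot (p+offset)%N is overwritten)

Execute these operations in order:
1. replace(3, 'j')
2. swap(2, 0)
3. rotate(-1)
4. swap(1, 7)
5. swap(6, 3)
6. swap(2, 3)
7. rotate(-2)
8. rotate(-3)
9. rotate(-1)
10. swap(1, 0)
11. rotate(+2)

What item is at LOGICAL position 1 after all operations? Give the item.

After op 1 (replace(3, 'j')): offset=0, physical=[A,B,C,j,E,F,G,H], logical=[A,B,C,j,E,F,G,H]
After op 2 (swap(2, 0)): offset=0, physical=[C,B,A,j,E,F,G,H], logical=[C,B,A,j,E,F,G,H]
After op 3 (rotate(-1)): offset=7, physical=[C,B,A,j,E,F,G,H], logical=[H,C,B,A,j,E,F,G]
After op 4 (swap(1, 7)): offset=7, physical=[G,B,A,j,E,F,C,H], logical=[H,G,B,A,j,E,F,C]
After op 5 (swap(6, 3)): offset=7, physical=[G,B,F,j,E,A,C,H], logical=[H,G,B,F,j,E,A,C]
After op 6 (swap(2, 3)): offset=7, physical=[G,F,B,j,E,A,C,H], logical=[H,G,F,B,j,E,A,C]
After op 7 (rotate(-2)): offset=5, physical=[G,F,B,j,E,A,C,H], logical=[A,C,H,G,F,B,j,E]
After op 8 (rotate(-3)): offset=2, physical=[G,F,B,j,E,A,C,H], logical=[B,j,E,A,C,H,G,F]
After op 9 (rotate(-1)): offset=1, physical=[G,F,B,j,E,A,C,H], logical=[F,B,j,E,A,C,H,G]
After op 10 (swap(1, 0)): offset=1, physical=[G,B,F,j,E,A,C,H], logical=[B,F,j,E,A,C,H,G]
After op 11 (rotate(+2)): offset=3, physical=[G,B,F,j,E,A,C,H], logical=[j,E,A,C,H,G,B,F]

Answer: E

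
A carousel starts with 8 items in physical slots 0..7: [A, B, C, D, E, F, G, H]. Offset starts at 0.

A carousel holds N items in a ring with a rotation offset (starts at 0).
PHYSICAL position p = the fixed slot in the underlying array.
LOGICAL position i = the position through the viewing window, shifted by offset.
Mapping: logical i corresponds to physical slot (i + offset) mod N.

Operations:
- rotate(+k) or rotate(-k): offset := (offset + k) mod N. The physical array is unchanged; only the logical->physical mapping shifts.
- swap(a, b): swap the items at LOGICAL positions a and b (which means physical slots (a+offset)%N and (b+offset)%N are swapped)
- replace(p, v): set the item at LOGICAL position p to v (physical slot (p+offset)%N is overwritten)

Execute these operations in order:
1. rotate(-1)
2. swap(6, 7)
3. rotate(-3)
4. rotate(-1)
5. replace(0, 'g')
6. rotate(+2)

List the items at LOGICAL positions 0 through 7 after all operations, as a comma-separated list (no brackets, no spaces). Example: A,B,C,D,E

Answer: G,F,H,A,B,C,g,E

Derivation:
After op 1 (rotate(-1)): offset=7, physical=[A,B,C,D,E,F,G,H], logical=[H,A,B,C,D,E,F,G]
After op 2 (swap(6, 7)): offset=7, physical=[A,B,C,D,E,G,F,H], logical=[H,A,B,C,D,E,G,F]
After op 3 (rotate(-3)): offset=4, physical=[A,B,C,D,E,G,F,H], logical=[E,G,F,H,A,B,C,D]
After op 4 (rotate(-1)): offset=3, physical=[A,B,C,D,E,G,F,H], logical=[D,E,G,F,H,A,B,C]
After op 5 (replace(0, 'g')): offset=3, physical=[A,B,C,g,E,G,F,H], logical=[g,E,G,F,H,A,B,C]
After op 6 (rotate(+2)): offset=5, physical=[A,B,C,g,E,G,F,H], logical=[G,F,H,A,B,C,g,E]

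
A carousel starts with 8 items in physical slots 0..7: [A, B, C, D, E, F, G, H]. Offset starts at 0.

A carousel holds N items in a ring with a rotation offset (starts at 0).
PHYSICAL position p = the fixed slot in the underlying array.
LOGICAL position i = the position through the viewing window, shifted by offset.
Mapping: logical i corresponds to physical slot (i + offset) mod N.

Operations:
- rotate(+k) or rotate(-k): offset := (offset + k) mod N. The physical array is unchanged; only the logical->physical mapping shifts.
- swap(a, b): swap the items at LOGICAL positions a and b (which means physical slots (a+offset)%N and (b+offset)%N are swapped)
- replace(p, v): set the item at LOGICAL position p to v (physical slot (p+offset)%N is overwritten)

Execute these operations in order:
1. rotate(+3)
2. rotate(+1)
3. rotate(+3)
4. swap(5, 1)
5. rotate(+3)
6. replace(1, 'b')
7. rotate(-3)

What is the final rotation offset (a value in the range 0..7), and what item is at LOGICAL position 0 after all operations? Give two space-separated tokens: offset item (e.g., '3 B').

After op 1 (rotate(+3)): offset=3, physical=[A,B,C,D,E,F,G,H], logical=[D,E,F,G,H,A,B,C]
After op 2 (rotate(+1)): offset=4, physical=[A,B,C,D,E,F,G,H], logical=[E,F,G,H,A,B,C,D]
After op 3 (rotate(+3)): offset=7, physical=[A,B,C,D,E,F,G,H], logical=[H,A,B,C,D,E,F,G]
After op 4 (swap(5, 1)): offset=7, physical=[E,B,C,D,A,F,G,H], logical=[H,E,B,C,D,A,F,G]
After op 5 (rotate(+3)): offset=2, physical=[E,B,C,D,A,F,G,H], logical=[C,D,A,F,G,H,E,B]
After op 6 (replace(1, 'b')): offset=2, physical=[E,B,C,b,A,F,G,H], logical=[C,b,A,F,G,H,E,B]
After op 7 (rotate(-3)): offset=7, physical=[E,B,C,b,A,F,G,H], logical=[H,E,B,C,b,A,F,G]

Answer: 7 H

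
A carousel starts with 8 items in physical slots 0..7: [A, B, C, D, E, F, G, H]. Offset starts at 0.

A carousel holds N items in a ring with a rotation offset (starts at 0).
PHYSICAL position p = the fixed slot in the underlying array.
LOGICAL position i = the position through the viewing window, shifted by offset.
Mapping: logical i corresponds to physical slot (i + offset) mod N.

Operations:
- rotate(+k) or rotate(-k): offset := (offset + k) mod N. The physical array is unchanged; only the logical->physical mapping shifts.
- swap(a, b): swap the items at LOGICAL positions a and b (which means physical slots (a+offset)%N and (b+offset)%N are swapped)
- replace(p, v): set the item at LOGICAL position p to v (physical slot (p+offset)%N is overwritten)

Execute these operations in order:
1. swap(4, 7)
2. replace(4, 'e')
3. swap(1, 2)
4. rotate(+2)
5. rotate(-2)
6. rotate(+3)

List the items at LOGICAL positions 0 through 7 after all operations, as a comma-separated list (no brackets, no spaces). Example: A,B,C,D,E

After op 1 (swap(4, 7)): offset=0, physical=[A,B,C,D,H,F,G,E], logical=[A,B,C,D,H,F,G,E]
After op 2 (replace(4, 'e')): offset=0, physical=[A,B,C,D,e,F,G,E], logical=[A,B,C,D,e,F,G,E]
After op 3 (swap(1, 2)): offset=0, physical=[A,C,B,D,e,F,G,E], logical=[A,C,B,D,e,F,G,E]
After op 4 (rotate(+2)): offset=2, physical=[A,C,B,D,e,F,G,E], logical=[B,D,e,F,G,E,A,C]
After op 5 (rotate(-2)): offset=0, physical=[A,C,B,D,e,F,G,E], logical=[A,C,B,D,e,F,G,E]
After op 6 (rotate(+3)): offset=3, physical=[A,C,B,D,e,F,G,E], logical=[D,e,F,G,E,A,C,B]

Answer: D,e,F,G,E,A,C,B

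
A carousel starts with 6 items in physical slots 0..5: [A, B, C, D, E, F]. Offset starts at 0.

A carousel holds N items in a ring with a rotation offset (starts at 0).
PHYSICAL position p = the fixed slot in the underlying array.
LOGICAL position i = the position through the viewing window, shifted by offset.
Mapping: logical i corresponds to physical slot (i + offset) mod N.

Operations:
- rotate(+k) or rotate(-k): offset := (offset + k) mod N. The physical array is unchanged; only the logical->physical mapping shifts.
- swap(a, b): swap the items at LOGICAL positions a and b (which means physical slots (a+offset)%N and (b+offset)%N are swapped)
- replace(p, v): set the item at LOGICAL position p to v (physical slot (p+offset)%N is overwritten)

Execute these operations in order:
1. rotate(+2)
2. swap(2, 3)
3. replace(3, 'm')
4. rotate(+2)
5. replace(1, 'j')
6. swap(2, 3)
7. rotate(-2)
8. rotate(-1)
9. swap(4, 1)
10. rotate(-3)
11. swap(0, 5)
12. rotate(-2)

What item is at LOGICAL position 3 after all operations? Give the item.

Answer: C

Derivation:
After op 1 (rotate(+2)): offset=2, physical=[A,B,C,D,E,F], logical=[C,D,E,F,A,B]
After op 2 (swap(2, 3)): offset=2, physical=[A,B,C,D,F,E], logical=[C,D,F,E,A,B]
After op 3 (replace(3, 'm')): offset=2, physical=[A,B,C,D,F,m], logical=[C,D,F,m,A,B]
After op 4 (rotate(+2)): offset=4, physical=[A,B,C,D,F,m], logical=[F,m,A,B,C,D]
After op 5 (replace(1, 'j')): offset=4, physical=[A,B,C,D,F,j], logical=[F,j,A,B,C,D]
After op 6 (swap(2, 3)): offset=4, physical=[B,A,C,D,F,j], logical=[F,j,B,A,C,D]
After op 7 (rotate(-2)): offset=2, physical=[B,A,C,D,F,j], logical=[C,D,F,j,B,A]
After op 8 (rotate(-1)): offset=1, physical=[B,A,C,D,F,j], logical=[A,C,D,F,j,B]
After op 9 (swap(4, 1)): offset=1, physical=[B,A,j,D,F,C], logical=[A,j,D,F,C,B]
After op 10 (rotate(-3)): offset=4, physical=[B,A,j,D,F,C], logical=[F,C,B,A,j,D]
After op 11 (swap(0, 5)): offset=4, physical=[B,A,j,F,D,C], logical=[D,C,B,A,j,F]
After op 12 (rotate(-2)): offset=2, physical=[B,A,j,F,D,C], logical=[j,F,D,C,B,A]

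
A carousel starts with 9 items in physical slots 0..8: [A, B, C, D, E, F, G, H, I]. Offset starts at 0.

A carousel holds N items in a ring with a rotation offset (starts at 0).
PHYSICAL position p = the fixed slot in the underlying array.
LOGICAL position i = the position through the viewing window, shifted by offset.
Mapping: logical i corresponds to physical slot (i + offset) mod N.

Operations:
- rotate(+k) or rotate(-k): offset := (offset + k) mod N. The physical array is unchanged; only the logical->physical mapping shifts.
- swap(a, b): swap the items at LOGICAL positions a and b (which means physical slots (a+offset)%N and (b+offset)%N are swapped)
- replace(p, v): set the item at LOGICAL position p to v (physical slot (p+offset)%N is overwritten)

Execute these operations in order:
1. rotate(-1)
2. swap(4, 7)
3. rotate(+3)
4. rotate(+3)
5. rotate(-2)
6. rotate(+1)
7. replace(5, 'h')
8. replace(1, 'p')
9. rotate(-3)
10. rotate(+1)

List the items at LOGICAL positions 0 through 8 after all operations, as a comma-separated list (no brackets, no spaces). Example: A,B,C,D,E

Answer: C,G,E,p,D,H,I,h,B

Derivation:
After op 1 (rotate(-1)): offset=8, physical=[A,B,C,D,E,F,G,H,I], logical=[I,A,B,C,D,E,F,G,H]
After op 2 (swap(4, 7)): offset=8, physical=[A,B,C,G,E,F,D,H,I], logical=[I,A,B,C,G,E,F,D,H]
After op 3 (rotate(+3)): offset=2, physical=[A,B,C,G,E,F,D,H,I], logical=[C,G,E,F,D,H,I,A,B]
After op 4 (rotate(+3)): offset=5, physical=[A,B,C,G,E,F,D,H,I], logical=[F,D,H,I,A,B,C,G,E]
After op 5 (rotate(-2)): offset=3, physical=[A,B,C,G,E,F,D,H,I], logical=[G,E,F,D,H,I,A,B,C]
After op 6 (rotate(+1)): offset=4, physical=[A,B,C,G,E,F,D,H,I], logical=[E,F,D,H,I,A,B,C,G]
After op 7 (replace(5, 'h')): offset=4, physical=[h,B,C,G,E,F,D,H,I], logical=[E,F,D,H,I,h,B,C,G]
After op 8 (replace(1, 'p')): offset=4, physical=[h,B,C,G,E,p,D,H,I], logical=[E,p,D,H,I,h,B,C,G]
After op 9 (rotate(-3)): offset=1, physical=[h,B,C,G,E,p,D,H,I], logical=[B,C,G,E,p,D,H,I,h]
After op 10 (rotate(+1)): offset=2, physical=[h,B,C,G,E,p,D,H,I], logical=[C,G,E,p,D,H,I,h,B]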